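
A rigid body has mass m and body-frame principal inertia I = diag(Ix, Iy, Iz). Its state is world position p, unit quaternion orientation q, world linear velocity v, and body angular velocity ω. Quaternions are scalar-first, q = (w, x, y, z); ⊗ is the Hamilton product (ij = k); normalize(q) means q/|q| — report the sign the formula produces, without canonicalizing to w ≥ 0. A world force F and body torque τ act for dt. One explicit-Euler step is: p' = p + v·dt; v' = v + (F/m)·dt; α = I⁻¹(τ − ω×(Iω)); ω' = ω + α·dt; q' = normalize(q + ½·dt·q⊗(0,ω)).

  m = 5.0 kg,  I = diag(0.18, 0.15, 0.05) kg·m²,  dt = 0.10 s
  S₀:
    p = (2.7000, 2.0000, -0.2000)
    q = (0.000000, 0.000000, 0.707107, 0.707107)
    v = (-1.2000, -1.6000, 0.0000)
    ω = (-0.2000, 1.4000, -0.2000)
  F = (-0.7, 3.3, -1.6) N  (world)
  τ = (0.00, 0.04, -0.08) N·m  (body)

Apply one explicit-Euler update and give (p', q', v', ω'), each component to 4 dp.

p' = (2.5800, 1.8400, -0.2000)
q' = (-0.0423, -0.0564, 0.6983, 0.7124)
v' = (-1.2140, -1.5340, -0.0320)
ω' = (-0.2156, 1.4232, -0.3768)

a = F/m = (-0.1400, 0.6600, -0.3200)
p' = p + v·dt = (2.5800, 1.8400, -0.2000)
v + (F/m)dt = (-1.2140, -1.5340, -0.0320)
(τ − ω×Iω)/I = (-0.1556, 0.2320, -1.7680)
new body rate ω' = (-0.2156, 1.4232, -0.3768)
Hamilton product q⊗(0,ω) = (-0.8485284, -1.1313712, -0.1414214, 0.1414214)
q' = normalize(q + ½dt·q⊗(0,ω)) = (-0.0423, -0.0564, 0.6983, 0.7124)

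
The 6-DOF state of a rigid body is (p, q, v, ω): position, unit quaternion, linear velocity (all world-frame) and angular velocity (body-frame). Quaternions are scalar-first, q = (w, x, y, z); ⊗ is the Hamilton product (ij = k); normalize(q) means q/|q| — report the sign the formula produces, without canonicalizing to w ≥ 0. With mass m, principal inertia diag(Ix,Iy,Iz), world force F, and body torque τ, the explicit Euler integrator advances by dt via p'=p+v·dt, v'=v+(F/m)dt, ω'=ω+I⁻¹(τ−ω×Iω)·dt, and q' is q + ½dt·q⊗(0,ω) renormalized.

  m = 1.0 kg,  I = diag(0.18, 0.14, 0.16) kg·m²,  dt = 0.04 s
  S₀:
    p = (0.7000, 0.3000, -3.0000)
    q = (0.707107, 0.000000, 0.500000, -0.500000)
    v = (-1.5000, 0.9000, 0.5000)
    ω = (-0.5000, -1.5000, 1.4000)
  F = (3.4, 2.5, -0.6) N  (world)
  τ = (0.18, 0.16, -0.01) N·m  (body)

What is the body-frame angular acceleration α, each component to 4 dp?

ω×(Iω) gyroscopic = (-0.0420, -0.0140, -0.0300)
α = I⁻¹(τ − ω×Iω) = (1.2333, 1.2429, 0.1250)

α = (1.2333, 1.2429, 0.1250)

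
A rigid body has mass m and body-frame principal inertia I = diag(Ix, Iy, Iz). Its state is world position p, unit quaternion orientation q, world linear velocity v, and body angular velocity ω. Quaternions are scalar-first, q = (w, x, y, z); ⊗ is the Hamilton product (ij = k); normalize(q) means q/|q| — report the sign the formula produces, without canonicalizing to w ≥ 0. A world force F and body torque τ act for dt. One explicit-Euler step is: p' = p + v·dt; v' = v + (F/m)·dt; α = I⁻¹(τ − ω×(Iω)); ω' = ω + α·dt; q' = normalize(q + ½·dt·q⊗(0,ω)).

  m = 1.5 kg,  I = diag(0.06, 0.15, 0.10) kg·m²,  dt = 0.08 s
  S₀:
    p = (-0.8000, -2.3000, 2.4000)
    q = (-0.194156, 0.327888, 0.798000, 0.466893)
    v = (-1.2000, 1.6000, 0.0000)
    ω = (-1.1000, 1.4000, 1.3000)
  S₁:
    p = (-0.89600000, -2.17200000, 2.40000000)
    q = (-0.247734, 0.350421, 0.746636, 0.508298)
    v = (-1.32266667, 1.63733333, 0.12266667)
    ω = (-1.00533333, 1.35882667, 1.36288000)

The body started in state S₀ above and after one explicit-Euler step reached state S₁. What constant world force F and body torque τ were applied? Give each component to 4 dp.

F = (-2.3000, 0.7000, 2.3000)
τ = (-0.0200, -0.0200, -0.0600)

Δv = v₁−v₀ = (-0.12266667, 0.03733333, 0.12266667)
m·(v₁−v₀)/dt = (-2.3000, 0.7000, 2.3000)
rate change Δω = (0.09466667, -0.04117333, 0.06288000)
τ = I·(Δω/dt) + ω₀×(Iω₀) = (-0.0200, -0.0200, -0.0600)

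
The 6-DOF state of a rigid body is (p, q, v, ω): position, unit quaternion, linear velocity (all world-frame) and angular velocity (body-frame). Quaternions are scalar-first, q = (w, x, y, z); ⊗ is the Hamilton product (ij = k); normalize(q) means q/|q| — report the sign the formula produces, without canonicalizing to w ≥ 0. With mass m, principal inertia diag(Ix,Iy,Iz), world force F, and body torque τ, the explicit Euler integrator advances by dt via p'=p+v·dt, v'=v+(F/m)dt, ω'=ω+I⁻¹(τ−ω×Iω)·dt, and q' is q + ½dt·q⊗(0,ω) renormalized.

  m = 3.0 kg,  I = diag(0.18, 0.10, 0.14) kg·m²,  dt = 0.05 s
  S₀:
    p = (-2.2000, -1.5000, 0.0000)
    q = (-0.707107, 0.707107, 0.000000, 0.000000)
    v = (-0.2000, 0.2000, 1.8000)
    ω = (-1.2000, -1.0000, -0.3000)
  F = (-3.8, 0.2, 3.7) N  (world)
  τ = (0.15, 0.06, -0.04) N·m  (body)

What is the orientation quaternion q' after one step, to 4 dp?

q' = (-0.6854, 0.7277, 0.0230, -0.0124)

q⊗(0,ω) = (0.8485284, 0.8485284, 0.9192391, -0.4949749)
q' = normalize(q + ½dt·q⊗(0,ω)) = (-0.6854, 0.7277, 0.0230, -0.0124)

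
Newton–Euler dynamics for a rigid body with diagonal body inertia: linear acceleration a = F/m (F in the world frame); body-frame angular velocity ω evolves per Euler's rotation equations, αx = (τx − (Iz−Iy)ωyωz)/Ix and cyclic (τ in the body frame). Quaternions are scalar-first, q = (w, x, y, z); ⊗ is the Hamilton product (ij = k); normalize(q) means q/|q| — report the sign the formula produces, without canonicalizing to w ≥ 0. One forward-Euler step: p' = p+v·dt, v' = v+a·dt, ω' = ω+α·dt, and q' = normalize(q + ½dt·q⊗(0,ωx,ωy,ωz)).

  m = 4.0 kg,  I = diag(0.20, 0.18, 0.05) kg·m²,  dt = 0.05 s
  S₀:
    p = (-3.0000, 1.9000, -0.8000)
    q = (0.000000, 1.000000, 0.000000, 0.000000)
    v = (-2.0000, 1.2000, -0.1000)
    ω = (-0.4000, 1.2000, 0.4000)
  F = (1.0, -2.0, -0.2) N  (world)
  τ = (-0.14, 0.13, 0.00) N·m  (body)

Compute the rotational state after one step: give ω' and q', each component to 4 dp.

gyro term ω×Iω = (-0.0624, -0.0240, 0.0096)
(τ − ω×Iω)/I = (-0.3880, 0.8556, -0.1920)
ω + α·dt = (-0.4194, 1.2428, 0.3904)
2q̇ = q⊗(0,ω) = (0.4000000, 0.0000000, -0.4000000, 1.2000000)
q + ½dt·q⊗(0,ω), renormalized = (0.0100, 0.9995, -0.0100, 0.0300)

ω' = (-0.4194, 1.2428, 0.3904)
q' = (0.0100, 0.9995, -0.0100, 0.0300)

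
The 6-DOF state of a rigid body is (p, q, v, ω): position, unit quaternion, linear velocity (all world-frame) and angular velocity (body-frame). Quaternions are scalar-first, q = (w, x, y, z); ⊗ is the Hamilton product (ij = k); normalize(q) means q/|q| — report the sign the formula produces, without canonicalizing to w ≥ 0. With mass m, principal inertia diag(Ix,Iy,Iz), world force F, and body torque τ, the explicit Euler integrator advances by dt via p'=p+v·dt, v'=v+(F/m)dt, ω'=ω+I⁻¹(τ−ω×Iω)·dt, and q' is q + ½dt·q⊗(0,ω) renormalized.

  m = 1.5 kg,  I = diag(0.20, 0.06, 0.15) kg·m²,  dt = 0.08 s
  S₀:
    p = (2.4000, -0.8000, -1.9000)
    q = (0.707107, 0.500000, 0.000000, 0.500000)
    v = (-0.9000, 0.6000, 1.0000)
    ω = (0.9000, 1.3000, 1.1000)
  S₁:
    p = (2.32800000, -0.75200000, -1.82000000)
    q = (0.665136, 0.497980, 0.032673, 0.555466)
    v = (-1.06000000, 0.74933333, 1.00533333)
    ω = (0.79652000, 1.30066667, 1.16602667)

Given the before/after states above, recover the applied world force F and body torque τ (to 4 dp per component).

ω₁ − ω₀ = (-0.10348000, 0.00066667, 0.06602667)
ω₀×(Iω₀) = (0.1287, 0.0495, -0.1638)
I·α + gyro = (-0.1300, 0.0500, -0.0400)
velocity change Δv = (-0.16000000, 0.14933333, 0.00533333)
m·(v₁−v₀)/dt = (-3.0000, 2.8000, 0.1000)

F = (-3.0000, 2.8000, 0.1000)
τ = (-0.1300, 0.0500, -0.0400)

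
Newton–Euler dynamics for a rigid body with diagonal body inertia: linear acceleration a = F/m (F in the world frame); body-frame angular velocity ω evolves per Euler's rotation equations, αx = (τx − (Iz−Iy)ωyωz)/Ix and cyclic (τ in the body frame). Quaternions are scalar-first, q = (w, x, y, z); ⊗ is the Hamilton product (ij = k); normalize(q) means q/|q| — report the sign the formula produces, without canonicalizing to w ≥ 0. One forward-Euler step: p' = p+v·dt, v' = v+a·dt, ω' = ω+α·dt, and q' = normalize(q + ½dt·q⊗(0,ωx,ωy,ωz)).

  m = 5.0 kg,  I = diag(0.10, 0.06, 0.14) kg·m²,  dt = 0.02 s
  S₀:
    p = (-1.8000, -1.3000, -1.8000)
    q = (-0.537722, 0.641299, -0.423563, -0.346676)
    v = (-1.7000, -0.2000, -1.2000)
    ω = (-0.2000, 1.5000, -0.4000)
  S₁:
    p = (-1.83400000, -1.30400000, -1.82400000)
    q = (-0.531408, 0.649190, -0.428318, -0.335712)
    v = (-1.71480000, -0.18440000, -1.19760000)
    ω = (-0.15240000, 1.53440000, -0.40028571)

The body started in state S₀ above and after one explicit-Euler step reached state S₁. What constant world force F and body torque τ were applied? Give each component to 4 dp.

F = (-3.7000, 3.9000, 0.6000)
τ = (0.1900, 0.1000, 0.0100)

v₁ − v₀ = (-0.01480000, 0.01560000, 0.00240000)
F = m·Δv/dt = (-3.7000, 3.9000, 0.6000)
rate change Δω = (0.04760000, 0.03440000, -0.00028571)
precession coupling = (-0.0480, -0.0032, 0.0120)
τ = I·(Δω/dt) + ω₀×(Iω₀) = (0.1900, 0.1000, 0.0100)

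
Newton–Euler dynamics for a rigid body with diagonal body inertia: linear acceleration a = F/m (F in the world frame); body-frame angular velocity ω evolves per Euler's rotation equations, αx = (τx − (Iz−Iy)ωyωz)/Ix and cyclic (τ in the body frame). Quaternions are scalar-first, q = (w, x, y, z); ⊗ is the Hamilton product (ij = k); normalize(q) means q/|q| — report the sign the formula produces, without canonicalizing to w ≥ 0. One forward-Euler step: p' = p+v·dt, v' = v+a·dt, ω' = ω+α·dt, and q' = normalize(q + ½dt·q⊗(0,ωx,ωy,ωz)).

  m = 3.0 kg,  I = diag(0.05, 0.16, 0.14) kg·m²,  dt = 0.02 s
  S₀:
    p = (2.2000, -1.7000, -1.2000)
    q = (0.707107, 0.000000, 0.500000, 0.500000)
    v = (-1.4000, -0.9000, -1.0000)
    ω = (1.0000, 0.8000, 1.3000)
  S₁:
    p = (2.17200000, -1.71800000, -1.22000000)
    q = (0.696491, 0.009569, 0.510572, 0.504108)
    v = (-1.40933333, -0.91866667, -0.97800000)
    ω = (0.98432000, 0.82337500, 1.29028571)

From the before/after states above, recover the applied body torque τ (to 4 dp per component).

rate change Δω = (-0.01568000, 0.02337500, -0.00971429)
τ = I·(Δω/dt) + ω₀×(Iω₀) = (-0.0600, 0.0700, 0.0200)

τ = (-0.0600, 0.0700, 0.0200)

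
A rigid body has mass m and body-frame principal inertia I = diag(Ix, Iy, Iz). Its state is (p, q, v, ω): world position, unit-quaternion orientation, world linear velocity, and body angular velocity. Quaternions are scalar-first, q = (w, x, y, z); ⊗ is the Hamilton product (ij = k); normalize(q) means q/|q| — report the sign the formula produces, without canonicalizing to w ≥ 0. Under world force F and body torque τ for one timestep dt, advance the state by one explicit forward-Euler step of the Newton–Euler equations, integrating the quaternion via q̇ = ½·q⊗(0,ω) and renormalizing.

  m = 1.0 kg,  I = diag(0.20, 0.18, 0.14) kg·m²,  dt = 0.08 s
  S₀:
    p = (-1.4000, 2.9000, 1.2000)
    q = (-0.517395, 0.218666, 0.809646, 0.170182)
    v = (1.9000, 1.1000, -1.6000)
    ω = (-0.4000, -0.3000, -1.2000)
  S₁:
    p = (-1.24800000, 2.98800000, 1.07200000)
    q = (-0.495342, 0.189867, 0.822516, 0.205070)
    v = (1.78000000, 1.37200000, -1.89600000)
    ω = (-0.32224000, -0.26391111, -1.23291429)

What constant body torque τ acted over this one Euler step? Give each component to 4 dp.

τ = (0.1800, 0.1100, -0.0600)

rate change Δω = (0.07776000, 0.03608889, -0.03291429)
applied torque τ = (0.1800, 0.1100, -0.0600)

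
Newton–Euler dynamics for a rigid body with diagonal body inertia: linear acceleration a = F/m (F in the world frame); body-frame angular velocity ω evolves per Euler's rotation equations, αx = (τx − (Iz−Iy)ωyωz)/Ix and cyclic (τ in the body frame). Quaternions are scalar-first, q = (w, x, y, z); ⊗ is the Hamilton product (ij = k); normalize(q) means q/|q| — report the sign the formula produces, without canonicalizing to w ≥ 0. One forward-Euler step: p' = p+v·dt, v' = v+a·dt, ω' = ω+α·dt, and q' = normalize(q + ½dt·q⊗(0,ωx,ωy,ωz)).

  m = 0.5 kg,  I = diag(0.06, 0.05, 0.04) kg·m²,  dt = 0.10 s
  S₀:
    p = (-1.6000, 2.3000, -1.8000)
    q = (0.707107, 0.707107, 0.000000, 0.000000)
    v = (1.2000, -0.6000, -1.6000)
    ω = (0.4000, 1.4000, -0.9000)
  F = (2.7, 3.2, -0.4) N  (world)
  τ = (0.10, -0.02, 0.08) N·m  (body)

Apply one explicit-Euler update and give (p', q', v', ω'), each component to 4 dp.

p' = (-1.4800, 2.2400, -1.9600)
q' = (0.6904, 0.7186, 0.0810, 0.0176)
v' = (1.7400, 0.0400, -1.6800)
ω' = (0.5457, 1.3744, -0.6860)

a = F/m = (5.4000, 6.4000, -0.8000)
p' = p + v·dt = (-1.4800, 2.2400, -1.9600)
v' = v + a·dt = (1.7400, 0.0400, -1.6800)
angular accel α = (1.4567, -0.2560, 2.1400)
ω + α·dt = (0.5457, 1.3744, -0.6860)
Hamilton product q⊗(0,ω) = (-0.2828428, 0.2828428, 1.6263461, 0.3535535)
q' = normalize(q + ½dt·q⊗(0,ω)) = (0.6904, 0.7186, 0.0810, 0.0176)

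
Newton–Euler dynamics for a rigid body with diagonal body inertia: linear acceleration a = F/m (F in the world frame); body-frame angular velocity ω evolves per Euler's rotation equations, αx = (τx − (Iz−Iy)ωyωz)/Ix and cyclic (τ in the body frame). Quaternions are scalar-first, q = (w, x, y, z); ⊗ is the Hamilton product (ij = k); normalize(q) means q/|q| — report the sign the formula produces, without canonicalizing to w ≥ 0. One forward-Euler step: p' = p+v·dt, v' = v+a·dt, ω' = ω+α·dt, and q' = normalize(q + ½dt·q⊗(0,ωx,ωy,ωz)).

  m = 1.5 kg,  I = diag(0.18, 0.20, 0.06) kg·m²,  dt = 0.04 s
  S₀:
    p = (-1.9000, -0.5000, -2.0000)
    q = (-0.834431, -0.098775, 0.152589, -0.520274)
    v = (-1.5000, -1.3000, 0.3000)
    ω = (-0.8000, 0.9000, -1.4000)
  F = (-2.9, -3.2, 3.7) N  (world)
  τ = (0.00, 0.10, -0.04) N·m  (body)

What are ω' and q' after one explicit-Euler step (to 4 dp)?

(τ − ω×Iω)/I = (-0.9800, -0.1720, -0.4267)
ω + α·dt = (-0.8392, 0.8931, -1.4171)
q⊗(0,ω) = (-0.9447337, 0.9221668, -0.4730537, 1.2013771)
updated quaternion q' = (-0.8527, -0.0803, 0.1430, -0.4959)

ω' = (-0.8392, 0.8931, -1.4171)
q' = (-0.8527, -0.0803, 0.1430, -0.4959)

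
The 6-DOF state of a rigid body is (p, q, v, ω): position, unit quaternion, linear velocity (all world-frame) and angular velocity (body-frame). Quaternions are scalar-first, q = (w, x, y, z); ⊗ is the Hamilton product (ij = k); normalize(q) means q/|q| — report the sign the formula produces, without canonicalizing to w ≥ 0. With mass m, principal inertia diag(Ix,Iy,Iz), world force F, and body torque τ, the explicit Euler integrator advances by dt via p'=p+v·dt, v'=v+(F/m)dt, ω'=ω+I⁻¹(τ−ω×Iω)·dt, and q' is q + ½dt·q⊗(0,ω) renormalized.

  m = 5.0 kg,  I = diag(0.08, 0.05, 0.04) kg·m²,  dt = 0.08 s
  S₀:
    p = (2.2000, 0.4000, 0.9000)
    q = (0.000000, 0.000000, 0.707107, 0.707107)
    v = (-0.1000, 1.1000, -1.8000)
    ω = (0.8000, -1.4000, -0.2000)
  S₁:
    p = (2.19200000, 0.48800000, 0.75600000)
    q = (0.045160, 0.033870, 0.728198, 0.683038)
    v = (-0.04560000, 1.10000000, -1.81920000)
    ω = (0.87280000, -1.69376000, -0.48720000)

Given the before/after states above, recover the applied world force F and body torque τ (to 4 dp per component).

F = (3.4000, 0.0000, -1.2000)
τ = (0.0700, -0.1900, -0.1100)

ω₁ − ω₀ = (0.07280000, -0.29376000, -0.28720000)
I·α + gyro = (0.0700, -0.1900, -0.1100)
velocity change Δv = (0.05440000, 0.00000000, -0.01920000)
m·(v₁−v₀)/dt = (3.4000, 0.0000, -1.2000)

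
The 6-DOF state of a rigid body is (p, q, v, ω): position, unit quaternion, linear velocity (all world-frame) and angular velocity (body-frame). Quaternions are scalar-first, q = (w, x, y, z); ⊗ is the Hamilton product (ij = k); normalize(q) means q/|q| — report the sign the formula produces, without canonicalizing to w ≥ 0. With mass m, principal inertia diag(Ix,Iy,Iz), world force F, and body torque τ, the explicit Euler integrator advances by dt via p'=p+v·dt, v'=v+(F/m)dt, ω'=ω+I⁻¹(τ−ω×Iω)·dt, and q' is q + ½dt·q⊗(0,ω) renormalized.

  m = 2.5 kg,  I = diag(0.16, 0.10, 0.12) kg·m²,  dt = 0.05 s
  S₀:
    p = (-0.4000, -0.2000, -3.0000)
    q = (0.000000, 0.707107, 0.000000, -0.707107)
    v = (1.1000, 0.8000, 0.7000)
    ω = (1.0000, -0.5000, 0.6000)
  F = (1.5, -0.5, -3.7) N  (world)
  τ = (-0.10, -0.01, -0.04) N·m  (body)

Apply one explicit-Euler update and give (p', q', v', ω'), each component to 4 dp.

ω×(Iω) gyroscopic = (-0.0060, 0.0240, 0.0300)
α = I⁻¹(τ − ω×Iω) = (-0.5875, -0.3400, -0.5833)
ω' = ω + α·dt = (0.9706, -0.5170, 0.5708)
Hamilton product q⊗(0,ω) = (-0.2828428, -0.3535535, -1.1313712, -0.3535535)
q + ½dt·q⊗(0,ω), renormalized = (-0.0071, 0.6979, -0.0283, -0.7156)
p + v·dt = (-0.3450, -0.1600, -2.9650)
v' = v + a·dt = (1.1300, 0.7900, 0.6260)

p' = (-0.3450, -0.1600, -2.9650)
q' = (-0.0071, 0.6979, -0.0283, -0.7156)
v' = (1.1300, 0.7900, 0.6260)
ω' = (0.9706, -0.5170, 0.5708)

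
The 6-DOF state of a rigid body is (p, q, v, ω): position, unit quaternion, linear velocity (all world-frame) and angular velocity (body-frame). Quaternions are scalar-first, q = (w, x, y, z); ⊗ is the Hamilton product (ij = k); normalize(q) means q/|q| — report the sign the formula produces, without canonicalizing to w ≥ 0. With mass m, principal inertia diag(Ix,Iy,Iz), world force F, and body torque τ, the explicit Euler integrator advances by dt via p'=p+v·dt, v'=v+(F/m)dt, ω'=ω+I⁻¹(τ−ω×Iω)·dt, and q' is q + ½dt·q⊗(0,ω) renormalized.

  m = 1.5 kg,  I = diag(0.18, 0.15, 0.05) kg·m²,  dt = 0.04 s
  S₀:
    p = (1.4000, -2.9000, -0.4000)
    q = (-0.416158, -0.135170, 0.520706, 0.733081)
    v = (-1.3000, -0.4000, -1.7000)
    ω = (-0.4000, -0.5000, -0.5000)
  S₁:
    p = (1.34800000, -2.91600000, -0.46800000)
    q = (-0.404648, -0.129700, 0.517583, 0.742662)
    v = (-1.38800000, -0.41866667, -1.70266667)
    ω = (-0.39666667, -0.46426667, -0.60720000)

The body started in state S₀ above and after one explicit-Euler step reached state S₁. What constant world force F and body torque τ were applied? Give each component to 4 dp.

velocity change Δv = (-0.08800000, -0.01866667, -0.00266667)
F = m·Δv/dt = (-3.3000, -0.7000, -0.1000)
rate change Δω = (0.00333333, 0.03573333, -0.10720000)
precession coupling = (-0.0250, 0.0260, -0.0060)
applied torque τ = (-0.0100, 0.1600, -0.1400)

F = (-3.3000, -0.7000, -0.1000)
τ = (-0.0100, 0.1600, -0.1400)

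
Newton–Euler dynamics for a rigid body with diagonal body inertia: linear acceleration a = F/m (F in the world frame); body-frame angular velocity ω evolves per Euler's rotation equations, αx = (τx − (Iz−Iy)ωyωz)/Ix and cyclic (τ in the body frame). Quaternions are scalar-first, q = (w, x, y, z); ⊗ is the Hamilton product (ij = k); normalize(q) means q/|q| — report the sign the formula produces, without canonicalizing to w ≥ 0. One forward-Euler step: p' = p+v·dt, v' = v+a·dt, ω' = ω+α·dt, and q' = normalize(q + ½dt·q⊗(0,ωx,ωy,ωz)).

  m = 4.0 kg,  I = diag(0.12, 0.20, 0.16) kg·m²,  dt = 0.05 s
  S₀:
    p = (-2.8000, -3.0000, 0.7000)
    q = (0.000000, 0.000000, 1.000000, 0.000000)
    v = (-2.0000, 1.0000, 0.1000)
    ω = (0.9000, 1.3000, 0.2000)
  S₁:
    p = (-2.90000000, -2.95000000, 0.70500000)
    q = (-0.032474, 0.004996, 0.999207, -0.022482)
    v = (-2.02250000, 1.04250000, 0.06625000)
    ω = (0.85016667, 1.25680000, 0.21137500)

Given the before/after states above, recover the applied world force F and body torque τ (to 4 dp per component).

velocity change Δv = (-0.02250000, 0.04250000, -0.03375000)
m·(v₁−v₀)/dt = (-1.8000, 3.4000, -2.7000)
ω₁ − ω₀ = (-0.04983333, -0.04320000, 0.01137500)
precession coupling = (-0.0104, -0.0072, 0.0936)
τ = I·(Δω/dt) + ω₀×(Iω₀) = (-0.1300, -0.1800, 0.1300)

F = (-1.8000, 3.4000, -2.7000)
τ = (-0.1300, -0.1800, 0.1300)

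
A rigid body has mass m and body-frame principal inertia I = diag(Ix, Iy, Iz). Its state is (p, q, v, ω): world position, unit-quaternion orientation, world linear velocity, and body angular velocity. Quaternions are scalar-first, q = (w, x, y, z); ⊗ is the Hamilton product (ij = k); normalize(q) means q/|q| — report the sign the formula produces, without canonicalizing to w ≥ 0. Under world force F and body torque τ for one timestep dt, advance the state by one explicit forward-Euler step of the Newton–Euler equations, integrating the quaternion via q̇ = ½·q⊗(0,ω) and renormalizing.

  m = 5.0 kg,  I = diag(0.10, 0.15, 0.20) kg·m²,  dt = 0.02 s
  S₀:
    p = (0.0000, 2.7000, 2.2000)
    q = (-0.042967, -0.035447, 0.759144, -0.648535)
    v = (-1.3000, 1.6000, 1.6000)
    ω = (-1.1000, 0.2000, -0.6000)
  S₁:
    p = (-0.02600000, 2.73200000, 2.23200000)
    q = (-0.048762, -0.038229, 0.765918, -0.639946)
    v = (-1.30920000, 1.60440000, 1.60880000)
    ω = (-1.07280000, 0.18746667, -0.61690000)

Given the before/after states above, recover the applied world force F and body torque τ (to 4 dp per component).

v₁ − v₀ = (-0.00920000, 0.00440000, 0.00880000)
m·(v₁−v₀)/dt = (-2.3000, 1.1000, 2.2000)
ω₁ − ω₀ = (0.02720000, -0.01253333, -0.01690000)
ω₀×(Iω₀) = (-0.0060, -0.0660, -0.0110)
τ = I·(Δω/dt) + ω₀×(Iω₀) = (0.1300, -0.1600, -0.1800)

F = (-2.3000, 1.1000, 2.2000)
τ = (0.1300, -0.1600, -0.1800)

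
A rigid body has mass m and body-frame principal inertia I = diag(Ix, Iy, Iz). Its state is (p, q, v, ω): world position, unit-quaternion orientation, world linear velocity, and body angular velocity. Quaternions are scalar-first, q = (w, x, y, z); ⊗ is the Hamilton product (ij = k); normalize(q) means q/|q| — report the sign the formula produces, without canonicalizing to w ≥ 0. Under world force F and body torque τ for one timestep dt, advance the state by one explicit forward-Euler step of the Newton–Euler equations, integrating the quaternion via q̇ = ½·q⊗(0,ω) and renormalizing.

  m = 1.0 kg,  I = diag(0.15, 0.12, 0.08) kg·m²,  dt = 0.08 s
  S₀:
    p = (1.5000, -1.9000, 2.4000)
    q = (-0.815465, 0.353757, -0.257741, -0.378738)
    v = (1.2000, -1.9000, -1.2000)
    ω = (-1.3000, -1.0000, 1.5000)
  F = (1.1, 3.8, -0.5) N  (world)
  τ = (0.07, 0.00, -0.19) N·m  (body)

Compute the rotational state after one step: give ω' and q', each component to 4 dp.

ω×(Iω) gyroscopic = (0.0600, -0.1365, -0.0390)
(τ − ω×Iω)/I = (0.0667, 1.1375, -1.8875)
ω' = ω + α·dt = (-1.2947, -0.9090, 1.3490)
2q̇ = q⊗(0,ω) = (0.7702501, 0.2947550, 0.7771889, -1.9120178)
updated quaternion q' = (-0.7816, 0.3641, -0.2258, -0.4534)

ω' = (-1.2947, -0.9090, 1.3490)
q' = (-0.7816, 0.3641, -0.2258, -0.4534)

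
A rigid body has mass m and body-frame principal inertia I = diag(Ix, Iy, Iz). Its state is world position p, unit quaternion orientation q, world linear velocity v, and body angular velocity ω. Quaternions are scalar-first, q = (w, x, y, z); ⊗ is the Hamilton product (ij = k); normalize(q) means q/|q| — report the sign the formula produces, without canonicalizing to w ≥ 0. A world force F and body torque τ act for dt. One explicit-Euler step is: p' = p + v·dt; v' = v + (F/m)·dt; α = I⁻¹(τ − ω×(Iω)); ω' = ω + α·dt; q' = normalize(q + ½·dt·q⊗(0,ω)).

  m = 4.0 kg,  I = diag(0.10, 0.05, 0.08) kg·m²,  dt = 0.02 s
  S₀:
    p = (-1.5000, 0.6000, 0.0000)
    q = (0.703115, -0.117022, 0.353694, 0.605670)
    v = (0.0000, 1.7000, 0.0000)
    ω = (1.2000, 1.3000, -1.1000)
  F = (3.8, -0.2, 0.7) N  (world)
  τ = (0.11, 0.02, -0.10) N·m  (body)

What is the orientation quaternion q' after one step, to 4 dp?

Hamilton product q⊗(0,ω) = (0.3468612, -0.3326964, 1.5121293, -1.3499879)
updated quaternion q' = (0.7064, -0.1203, 0.3687, 0.5920)

q' = (0.7064, -0.1203, 0.3687, 0.5920)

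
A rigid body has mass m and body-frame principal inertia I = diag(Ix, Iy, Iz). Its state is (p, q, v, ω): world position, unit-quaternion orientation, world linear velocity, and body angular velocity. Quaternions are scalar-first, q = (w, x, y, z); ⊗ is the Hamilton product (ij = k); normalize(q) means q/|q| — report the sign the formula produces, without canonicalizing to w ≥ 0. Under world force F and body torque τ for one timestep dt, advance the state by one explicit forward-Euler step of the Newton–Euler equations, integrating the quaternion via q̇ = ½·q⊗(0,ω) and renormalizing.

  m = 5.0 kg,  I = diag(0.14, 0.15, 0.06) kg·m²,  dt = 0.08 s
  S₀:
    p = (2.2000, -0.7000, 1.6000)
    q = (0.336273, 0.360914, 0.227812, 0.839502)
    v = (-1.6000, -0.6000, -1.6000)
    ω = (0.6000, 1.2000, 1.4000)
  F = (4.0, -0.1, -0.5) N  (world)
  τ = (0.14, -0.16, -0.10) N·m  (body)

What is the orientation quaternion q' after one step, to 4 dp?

q' = (0.2689, 0.3404, 0.2432, 0.8676)

2q̇ = q⊗(0,ω) = (-1.6652256, -0.4867018, 0.4019492, 0.7671918)
q + ½dt·q⊗(0,ω), renormalized = (0.2689, 0.3404, 0.2432, 0.8676)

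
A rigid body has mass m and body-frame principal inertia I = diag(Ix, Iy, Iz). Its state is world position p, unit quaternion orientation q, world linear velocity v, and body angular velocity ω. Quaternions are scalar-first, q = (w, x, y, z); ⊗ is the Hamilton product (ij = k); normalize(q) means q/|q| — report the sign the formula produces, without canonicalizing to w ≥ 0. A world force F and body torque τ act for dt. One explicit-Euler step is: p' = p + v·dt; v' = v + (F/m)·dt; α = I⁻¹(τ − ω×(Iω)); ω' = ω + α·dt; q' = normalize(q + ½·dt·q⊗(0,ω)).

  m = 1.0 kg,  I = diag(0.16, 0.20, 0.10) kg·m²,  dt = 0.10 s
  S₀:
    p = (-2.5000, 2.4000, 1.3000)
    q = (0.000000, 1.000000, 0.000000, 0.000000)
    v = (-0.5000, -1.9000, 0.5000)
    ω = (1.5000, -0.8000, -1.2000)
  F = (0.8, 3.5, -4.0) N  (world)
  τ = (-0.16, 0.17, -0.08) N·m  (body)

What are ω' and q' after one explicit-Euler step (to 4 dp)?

angular accel α = (-0.4000, 1.3900, -0.3200)
ω + α·dt = (1.4600, -0.6610, -1.2320)
q⊗(0,ω) = (-1.5000000, 0.0000000, 1.2000000, -0.8000000)
q + ½dt·q⊗(0,ω), renormalized = (-0.0746, 0.9946, 0.0597, -0.0398)

ω' = (1.4600, -0.6610, -1.2320)
q' = (-0.0746, 0.9946, 0.0597, -0.0398)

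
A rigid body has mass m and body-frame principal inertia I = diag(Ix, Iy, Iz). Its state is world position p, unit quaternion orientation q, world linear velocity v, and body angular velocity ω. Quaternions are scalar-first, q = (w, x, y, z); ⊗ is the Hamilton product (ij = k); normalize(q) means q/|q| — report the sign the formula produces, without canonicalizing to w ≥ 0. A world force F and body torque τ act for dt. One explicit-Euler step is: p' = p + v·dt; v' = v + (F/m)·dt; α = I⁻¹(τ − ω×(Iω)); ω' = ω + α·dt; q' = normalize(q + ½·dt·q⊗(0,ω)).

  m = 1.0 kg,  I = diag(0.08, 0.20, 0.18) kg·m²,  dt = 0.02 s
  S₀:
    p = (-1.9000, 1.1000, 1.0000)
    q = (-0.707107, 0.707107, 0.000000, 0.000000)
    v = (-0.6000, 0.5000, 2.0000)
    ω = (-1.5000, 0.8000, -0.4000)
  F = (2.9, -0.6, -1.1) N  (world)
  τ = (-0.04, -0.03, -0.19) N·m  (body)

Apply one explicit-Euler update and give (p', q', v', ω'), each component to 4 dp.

p' = (-1.9120, 1.1100, 1.0400)
q' = (-0.6964, 0.7176, -0.0028, 0.0085)
v' = (-0.5420, 0.4880, 1.9780)
ω' = (-1.5116, 0.8030, -0.4051)

a = (2.9000, -0.6000, -1.1000)
p + v·dt = (-1.9120, 1.1100, 1.0400)
v' = v + a·dt = (-0.5420, 0.4880, 1.9780)
ω×(Iω) gyroscopic = (0.0064, -0.0600, -0.1440)
angular accel α = (-0.5800, 0.1500, -0.2556)
ω' = ω + α·dt = (-1.5116, 0.8030, -0.4051)
q⊗(0,ω) = (1.0606605, 1.0606605, -0.2828428, 0.8485284)
q' = normalize(q + ½dt·q⊗(0,ω)) = (-0.6964, 0.7176, -0.0028, 0.0085)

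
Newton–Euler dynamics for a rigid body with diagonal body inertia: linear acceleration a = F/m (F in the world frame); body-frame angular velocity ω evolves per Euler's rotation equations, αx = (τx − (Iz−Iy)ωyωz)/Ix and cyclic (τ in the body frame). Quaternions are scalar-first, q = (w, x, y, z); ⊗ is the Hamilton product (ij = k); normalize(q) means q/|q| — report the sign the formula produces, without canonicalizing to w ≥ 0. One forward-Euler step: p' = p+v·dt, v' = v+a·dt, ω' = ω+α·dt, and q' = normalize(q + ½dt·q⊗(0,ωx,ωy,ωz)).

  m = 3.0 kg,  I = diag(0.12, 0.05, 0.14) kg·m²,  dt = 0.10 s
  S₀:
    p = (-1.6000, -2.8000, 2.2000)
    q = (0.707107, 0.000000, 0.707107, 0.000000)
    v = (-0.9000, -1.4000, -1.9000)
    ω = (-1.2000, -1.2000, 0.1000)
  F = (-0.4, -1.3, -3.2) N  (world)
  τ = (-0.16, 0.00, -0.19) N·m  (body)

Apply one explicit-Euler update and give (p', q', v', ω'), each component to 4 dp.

a = F/m = (-0.1333, -0.4333, -1.0667)
new position p' = (-1.6900, -2.9400, 2.0100)
v' = v + a·dt = (-0.9133, -1.4433, -2.0067)
ω×(Iω) gyroscopic = (-0.0108, 0.0024, -0.1008)
(τ − ω×Iω)/I = (-1.2433, -0.0480, -0.6371)
new body rate ω' = (-1.3243, -1.2048, 0.0363)
q⊗(0,ω) = (0.8485284, -0.7778177, -0.8485284, 0.9192391)
updated quaternion q' = (0.7468, -0.0388, 0.6623, 0.0458)

p' = (-1.6900, -2.9400, 2.0100)
q' = (0.7468, -0.0388, 0.6623, 0.0458)
v' = (-0.9133, -1.4433, -2.0067)
ω' = (-1.3243, -1.2048, 0.0363)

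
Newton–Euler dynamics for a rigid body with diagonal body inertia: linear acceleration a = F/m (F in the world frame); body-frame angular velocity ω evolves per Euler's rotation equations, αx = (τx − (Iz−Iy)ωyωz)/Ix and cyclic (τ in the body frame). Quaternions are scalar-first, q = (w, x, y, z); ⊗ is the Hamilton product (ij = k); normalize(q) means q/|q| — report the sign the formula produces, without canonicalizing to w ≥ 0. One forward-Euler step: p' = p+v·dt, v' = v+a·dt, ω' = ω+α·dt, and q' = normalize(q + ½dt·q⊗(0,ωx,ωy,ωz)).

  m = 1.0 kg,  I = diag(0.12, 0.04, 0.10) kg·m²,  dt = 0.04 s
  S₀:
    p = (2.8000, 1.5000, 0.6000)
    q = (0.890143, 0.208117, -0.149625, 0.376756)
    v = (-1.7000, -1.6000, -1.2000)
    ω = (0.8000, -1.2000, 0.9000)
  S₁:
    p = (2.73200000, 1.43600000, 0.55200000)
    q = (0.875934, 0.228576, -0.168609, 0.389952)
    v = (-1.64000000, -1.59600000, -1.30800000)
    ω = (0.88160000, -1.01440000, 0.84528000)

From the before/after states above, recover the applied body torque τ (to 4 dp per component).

Δω = ω₁−ω₀ = (0.08160000, 0.18560000, -0.05472000)
τ = I·(Δω/dt) + ω₀×(Iω₀) = (0.1800, 0.2000, -0.0600)

τ = (0.1800, 0.2000, -0.0600)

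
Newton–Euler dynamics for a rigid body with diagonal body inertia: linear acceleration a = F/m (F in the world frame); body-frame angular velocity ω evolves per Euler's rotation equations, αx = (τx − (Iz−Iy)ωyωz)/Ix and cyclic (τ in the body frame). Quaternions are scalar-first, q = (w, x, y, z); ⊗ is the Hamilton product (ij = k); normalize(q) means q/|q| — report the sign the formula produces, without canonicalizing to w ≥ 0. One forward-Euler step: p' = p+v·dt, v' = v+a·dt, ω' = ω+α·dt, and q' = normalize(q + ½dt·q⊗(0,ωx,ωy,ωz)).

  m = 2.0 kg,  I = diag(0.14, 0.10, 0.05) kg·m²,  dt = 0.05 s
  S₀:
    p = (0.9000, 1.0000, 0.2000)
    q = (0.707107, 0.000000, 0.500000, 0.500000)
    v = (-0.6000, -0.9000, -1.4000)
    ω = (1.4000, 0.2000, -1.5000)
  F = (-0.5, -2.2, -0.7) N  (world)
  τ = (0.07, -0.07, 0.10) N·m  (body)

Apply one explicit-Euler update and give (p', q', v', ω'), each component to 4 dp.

a = (-0.2500, -1.1000, -0.3500)
new position p' = (0.8700, 0.9550, 0.1300)
v' = v + a·dt = (-0.6125, -0.9550, -1.4175)
(τ − ω×Iω)/I = (0.3929, 1.1900, 2.2240)
ω' = ω + α·dt = (1.4196, 0.2595, -1.3888)
2q̇ = q⊗(0,ω) = (0.6500000, 0.1399498, 0.8414214, -1.7606605)
q + ½dt·q⊗(0,ω), renormalized = (0.7224, 0.0035, 0.5203, 0.4554)

p' = (0.8700, 0.9550, 0.1300)
q' = (0.7224, 0.0035, 0.5203, 0.4554)
v' = (-0.6125, -0.9550, -1.4175)
ω' = (1.4196, 0.2595, -1.3888)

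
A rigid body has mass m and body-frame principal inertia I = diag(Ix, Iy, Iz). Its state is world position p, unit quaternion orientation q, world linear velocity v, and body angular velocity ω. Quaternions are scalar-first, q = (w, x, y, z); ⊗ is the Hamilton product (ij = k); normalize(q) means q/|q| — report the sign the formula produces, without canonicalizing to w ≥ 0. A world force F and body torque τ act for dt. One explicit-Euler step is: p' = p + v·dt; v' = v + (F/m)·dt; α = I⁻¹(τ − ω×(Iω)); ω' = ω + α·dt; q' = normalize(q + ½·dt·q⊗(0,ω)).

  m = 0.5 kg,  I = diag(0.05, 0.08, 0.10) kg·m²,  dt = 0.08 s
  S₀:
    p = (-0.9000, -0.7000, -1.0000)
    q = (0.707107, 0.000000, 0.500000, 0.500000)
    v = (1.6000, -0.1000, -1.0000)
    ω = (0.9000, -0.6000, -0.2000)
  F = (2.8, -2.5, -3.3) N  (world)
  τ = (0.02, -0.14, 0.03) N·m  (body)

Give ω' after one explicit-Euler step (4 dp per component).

precession coupling ω×(Iω) = (0.0024, 0.0090, -0.0162)
α = I⁻¹(τ − ω×Iω) = (0.3520, -1.8625, 0.4620)
ω + α·dt = (0.9282, -0.7490, -0.1630)

ω' = (0.9282, -0.7490, -0.1630)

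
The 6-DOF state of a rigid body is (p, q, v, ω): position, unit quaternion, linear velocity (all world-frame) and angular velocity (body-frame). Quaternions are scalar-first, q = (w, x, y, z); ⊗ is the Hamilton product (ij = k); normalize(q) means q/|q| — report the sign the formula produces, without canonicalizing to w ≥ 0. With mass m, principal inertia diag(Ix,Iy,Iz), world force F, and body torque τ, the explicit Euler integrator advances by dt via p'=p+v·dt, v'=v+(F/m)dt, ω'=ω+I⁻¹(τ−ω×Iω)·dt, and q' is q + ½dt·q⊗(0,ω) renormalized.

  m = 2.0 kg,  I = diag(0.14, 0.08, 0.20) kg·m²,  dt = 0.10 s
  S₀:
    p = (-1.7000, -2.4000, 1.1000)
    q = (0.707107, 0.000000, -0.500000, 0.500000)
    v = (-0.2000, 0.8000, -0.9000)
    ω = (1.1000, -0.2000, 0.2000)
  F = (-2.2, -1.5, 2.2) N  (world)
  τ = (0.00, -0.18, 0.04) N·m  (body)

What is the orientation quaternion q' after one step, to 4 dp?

q' = (0.6960, 0.0388, -0.4788, 0.5337)

2q̇ = q⊗(0,ω) = (-0.2000000, 0.7778177, 0.4085786, 0.6914214)
q + ½dt·q⊗(0,ω), renormalized = (0.6960, 0.0388, -0.4788, 0.5337)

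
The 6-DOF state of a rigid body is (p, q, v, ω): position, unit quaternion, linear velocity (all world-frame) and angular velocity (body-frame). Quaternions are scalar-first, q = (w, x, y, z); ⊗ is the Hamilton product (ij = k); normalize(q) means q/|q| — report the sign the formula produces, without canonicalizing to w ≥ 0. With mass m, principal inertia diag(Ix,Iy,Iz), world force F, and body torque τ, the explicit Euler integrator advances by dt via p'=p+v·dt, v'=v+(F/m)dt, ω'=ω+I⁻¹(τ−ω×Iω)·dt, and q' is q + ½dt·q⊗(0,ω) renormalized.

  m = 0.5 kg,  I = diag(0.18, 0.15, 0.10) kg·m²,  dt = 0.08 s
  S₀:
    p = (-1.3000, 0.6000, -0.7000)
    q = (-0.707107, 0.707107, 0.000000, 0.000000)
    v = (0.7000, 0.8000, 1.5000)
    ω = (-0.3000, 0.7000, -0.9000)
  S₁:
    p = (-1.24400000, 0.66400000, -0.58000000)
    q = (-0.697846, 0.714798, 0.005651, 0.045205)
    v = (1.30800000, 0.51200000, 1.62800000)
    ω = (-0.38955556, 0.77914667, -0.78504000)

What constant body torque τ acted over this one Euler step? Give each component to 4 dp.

rate change Δω = (-0.08955556, 0.07914667, 0.11496000)
ω₀×(Iω₀) = (0.0315, 0.0216, 0.0063)
τ = I·(Δω/dt) + ω₀×(Iω₀) = (-0.1700, 0.1700, 0.1500)

τ = (-0.1700, 0.1700, 0.1500)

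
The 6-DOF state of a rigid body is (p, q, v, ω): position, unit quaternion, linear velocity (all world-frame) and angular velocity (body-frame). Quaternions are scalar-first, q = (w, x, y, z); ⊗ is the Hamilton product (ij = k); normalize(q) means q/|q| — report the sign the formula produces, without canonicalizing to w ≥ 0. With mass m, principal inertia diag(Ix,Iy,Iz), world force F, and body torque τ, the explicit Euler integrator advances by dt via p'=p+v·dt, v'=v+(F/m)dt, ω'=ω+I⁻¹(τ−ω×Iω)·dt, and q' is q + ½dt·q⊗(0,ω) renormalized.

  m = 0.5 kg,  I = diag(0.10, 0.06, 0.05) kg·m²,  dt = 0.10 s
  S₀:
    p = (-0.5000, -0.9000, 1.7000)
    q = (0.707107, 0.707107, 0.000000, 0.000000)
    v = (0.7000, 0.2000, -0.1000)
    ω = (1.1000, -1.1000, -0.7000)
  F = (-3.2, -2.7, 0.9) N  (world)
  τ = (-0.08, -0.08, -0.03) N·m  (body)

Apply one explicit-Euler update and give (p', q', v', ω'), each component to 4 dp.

ω×(Iω) gyroscopic = (-0.0077, -0.0385, 0.0484)
(τ − ω×Iω)/I = (-0.7230, -0.6917, -1.5680)
ω + α·dt = (1.0277, -1.1692, -0.8568)
q⊗(0,ω) = (-0.7778177, 0.7778177, -0.2828428, -1.2727926)
q + ½dt·q⊗(0,ω), renormalized = (0.6658, 0.7433, -0.0141, -0.0634)
a = F/m = (-6.4000, -5.4000, 1.8000)
p + v·dt = (-0.4300, -0.8800, 1.6900)
v + (F/m)dt = (0.0600, -0.3400, 0.0800)

p' = (-0.4300, -0.8800, 1.6900)
q' = (0.6658, 0.7433, -0.0141, -0.0634)
v' = (0.0600, -0.3400, 0.0800)
ω' = (1.0277, -1.1692, -0.8568)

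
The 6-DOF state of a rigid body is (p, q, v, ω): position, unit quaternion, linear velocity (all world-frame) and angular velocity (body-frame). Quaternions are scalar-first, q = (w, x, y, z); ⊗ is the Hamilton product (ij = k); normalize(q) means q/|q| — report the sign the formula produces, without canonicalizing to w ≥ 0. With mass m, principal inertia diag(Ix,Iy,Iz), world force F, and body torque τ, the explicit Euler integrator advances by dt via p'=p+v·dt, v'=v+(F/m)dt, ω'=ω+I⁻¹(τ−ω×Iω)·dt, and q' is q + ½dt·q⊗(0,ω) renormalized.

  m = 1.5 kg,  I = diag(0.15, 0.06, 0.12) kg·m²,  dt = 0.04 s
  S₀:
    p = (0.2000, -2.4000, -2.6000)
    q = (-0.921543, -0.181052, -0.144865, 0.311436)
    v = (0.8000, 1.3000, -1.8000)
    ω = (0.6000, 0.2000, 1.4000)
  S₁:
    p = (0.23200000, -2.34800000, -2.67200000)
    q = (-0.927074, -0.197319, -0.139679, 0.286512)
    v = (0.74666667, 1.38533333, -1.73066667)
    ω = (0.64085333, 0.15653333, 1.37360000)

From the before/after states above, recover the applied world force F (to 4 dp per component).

v₁ − v₀ = (-0.05333333, 0.08533333, 0.06933333)
F = m·Δv/dt = (-2.0000, 3.2000, 2.6000)

F = (-2.0000, 3.2000, 2.6000)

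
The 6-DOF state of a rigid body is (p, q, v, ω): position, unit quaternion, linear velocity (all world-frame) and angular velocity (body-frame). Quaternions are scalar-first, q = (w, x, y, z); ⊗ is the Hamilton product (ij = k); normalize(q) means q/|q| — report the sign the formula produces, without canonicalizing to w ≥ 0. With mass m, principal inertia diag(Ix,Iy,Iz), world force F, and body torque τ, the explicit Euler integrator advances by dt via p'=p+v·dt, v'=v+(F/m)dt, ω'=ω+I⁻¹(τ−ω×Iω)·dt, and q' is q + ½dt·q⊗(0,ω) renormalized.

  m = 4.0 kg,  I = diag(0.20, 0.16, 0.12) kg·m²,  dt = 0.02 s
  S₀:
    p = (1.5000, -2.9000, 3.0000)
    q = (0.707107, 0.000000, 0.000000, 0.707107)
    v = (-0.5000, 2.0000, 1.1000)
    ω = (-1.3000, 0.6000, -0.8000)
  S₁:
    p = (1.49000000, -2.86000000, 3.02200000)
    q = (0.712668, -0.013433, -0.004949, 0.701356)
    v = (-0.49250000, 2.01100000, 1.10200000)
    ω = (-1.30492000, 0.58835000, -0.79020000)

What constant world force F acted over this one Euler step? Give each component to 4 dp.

F = (1.5000, 2.2000, 0.4000)

velocity change Δv = (0.00750000, 0.01100000, 0.00200000)
m·(v₁−v₀)/dt = (1.5000, 2.2000, 0.4000)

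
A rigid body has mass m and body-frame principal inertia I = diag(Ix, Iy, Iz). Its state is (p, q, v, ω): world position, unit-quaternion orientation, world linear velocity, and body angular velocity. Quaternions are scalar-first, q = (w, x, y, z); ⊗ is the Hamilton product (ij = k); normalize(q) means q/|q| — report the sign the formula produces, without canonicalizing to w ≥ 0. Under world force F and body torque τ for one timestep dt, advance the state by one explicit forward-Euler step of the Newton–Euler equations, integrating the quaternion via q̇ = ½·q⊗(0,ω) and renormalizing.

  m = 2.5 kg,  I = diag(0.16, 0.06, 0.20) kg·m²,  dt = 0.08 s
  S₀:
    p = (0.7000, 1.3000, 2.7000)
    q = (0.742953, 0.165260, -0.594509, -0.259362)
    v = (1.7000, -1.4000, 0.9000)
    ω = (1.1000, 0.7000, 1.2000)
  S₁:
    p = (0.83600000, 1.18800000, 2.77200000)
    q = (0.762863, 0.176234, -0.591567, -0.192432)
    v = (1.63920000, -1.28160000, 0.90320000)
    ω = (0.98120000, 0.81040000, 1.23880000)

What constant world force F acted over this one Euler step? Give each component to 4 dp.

F = (-1.9000, 3.7000, 0.1000)

Δv = v₁−v₀ = (-0.06080000, 0.11840000, 0.00320000)
m·(v₁−v₀)/dt = (-1.9000, 3.7000, 0.1000)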